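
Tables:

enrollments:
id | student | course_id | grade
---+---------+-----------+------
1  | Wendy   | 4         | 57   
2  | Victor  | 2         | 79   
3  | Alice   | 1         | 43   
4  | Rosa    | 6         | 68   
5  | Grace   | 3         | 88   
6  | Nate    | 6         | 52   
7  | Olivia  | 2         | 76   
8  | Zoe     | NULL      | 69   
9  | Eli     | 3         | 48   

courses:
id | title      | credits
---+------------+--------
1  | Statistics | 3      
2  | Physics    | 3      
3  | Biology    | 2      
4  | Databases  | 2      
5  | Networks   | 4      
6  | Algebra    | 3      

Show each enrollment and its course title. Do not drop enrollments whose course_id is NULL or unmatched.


LEFT JOIN keeps every row from enrollments (the left table); where course_id has no match in courses, the course columns become NULL. Walk through each enrollment:
  - enrollment 1 (Wendy): course_id=4 -> matches Databases
  - enrollment 2 (Victor): course_id=2 -> matches Physics
  - enrollment 3 (Alice): course_id=1 -> matches Statistics
  - enrollment 4 (Rosa): course_id=6 -> matches Algebra
  - enrollment 5 (Grace): course_id=3 -> matches Biology
  - enrollment 6 (Nate): course_id=6 -> matches Algebra
  - enrollment 7 (Olivia): course_id=2 -> matches Physics
  - enrollment 8 (Zoe): course_id=NULL, no match -> kept with NULL
  - enrollment 9 (Eli): course_id=3 -> matches Biology
All 9 rows appear; 1 has NULL course.

SQL:
SELECT a.student, b.title AS course
FROM enrollments a
LEFT JOIN courses b ON a.course_id = b.id

Result:
student | course    
--------+-----------
Wendy   | Databases 
Victor  | Physics   
Alice   | Statistics
Rosa    | Algebra   
Grace   | Biology   
Nate    | Algebra   
Olivia  | Physics   
Zoe     | NULL      
Eli     | Biology   


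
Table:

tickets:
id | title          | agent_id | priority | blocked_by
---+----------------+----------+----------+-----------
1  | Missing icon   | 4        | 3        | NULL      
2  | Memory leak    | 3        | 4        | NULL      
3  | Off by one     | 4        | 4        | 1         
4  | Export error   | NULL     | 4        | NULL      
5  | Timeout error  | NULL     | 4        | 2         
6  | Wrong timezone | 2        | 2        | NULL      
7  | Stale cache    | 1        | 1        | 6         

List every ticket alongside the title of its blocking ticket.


This is a self-join: tickets is joined to a second copy of itself, matching each row's blocked_by to another row's id. Use LEFT JOIN so rows with blocked_by=NULL are kept.
  - ticket 1 (Missing icon): blocked_by=NULL -> NULL
  - ticket 2 (Memory leak): blocked_by=NULL -> NULL
  - ticket 3 (Off by one): blocked_by=1 -> Missing icon
  - ticket 4 (Export error): blocked_by=NULL -> NULL
  - ticket 5 (Timeout error): blocked_by=2 -> Memory leak
  - ticket 6 (Wrong timezone): blocked_by=NULL -> NULL
  - ticket 7 (Stale cache): blocked_by=6 -> Wrong timezone

SQL:
SELECT a.title AS item, b.title AS blocked_by
FROM tickets a
LEFT JOIN tickets b ON a.blocked_by = b.id

Result:
item           | blocked_by    
---------------+---------------
Missing icon   | NULL          
Memory leak    | NULL          
Off by one     | Missing icon  
Export error   | NULL          
Timeout error  | Memory leak   
Wrong timezone | NULL          
Stale cache    | Wrong timezone


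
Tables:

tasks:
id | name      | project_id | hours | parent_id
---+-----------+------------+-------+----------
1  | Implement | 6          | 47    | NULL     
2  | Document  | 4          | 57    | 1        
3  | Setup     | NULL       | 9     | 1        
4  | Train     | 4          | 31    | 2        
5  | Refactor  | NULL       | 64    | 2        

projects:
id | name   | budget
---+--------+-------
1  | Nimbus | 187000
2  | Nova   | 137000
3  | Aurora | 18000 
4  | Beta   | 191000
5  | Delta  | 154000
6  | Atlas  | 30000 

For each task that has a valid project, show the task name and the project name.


INNER JOIN keeps only tasks rows whose project_id matches an id in projects. Walk through each task:
  - task 1 (Implement): project_id=6 -> matches Atlas
  - task 2 (Document): project_id=4 -> matches Beta
  - task 3 (Setup): project_id=NULL, no match -> dropped
  - task 4 (Train): project_id=4 -> matches Beta
  - task 5 (Refactor): project_id=NULL, no match -> dropped
So 2 of 5 rows are dropped.

SQL:
SELECT a.name, b.name AS project
FROM tasks a
INNER JOIN projects b ON a.project_id = b.id

Result:
name      | project
----------+--------
Implement | Atlas  
Document  | Beta   
Train     | Beta   


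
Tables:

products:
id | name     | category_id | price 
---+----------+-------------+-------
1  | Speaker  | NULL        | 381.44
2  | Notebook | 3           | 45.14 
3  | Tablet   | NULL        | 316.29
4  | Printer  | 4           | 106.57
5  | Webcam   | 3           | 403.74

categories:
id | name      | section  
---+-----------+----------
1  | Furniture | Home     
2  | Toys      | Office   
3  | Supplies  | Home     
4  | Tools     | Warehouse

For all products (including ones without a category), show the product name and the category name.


LEFT JOIN keeps every row from products (the left table); where category_id has no match in categories, the category columns become NULL. Walk through each product:
  - product 1 (Speaker): category_id=NULL, no match -> kept with NULL
  - product 2 (Notebook): category_id=3 -> matches Supplies
  - product 3 (Tablet): category_id=NULL, no match -> kept with NULL
  - product 4 (Printer): category_id=4 -> matches Tools
  - product 5 (Webcam): category_id=3 -> matches Supplies
All 5 rows appear; 2 have NULL category.

SQL:
SELECT a.name, b.name AS category
FROM products a
LEFT JOIN categories b ON a.category_id = b.id

Result:
name     | category
---------+---------
Speaker  | NULL    
Notebook | Supplies
Tablet   | NULL    
Printer  | Tools   
Webcam   | Supplies


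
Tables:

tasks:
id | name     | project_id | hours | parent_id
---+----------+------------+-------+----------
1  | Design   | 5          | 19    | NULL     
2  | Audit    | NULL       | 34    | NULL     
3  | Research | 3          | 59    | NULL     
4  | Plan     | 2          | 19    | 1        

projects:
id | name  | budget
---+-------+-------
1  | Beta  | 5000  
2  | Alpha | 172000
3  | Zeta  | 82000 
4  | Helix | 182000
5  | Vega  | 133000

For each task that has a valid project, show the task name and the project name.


INNER JOIN keeps only tasks rows whose project_id matches an id in projects. Walk through each task:
  - task 1 (Design): project_id=5 -> matches Vega
  - task 2 (Audit): project_id=NULL, no match -> dropped
  - task 3 (Research): project_id=3 -> matches Zeta
  - task 4 (Plan): project_id=2 -> matches Alpha
So 1 of 4 rows is dropped.

SQL:
SELECT a.name, b.name AS project
FROM tasks a
INNER JOIN projects b ON a.project_id = b.id

Result:
name     | project
---------+--------
Design   | Vega   
Research | Zeta   
Plan     | Alpha  


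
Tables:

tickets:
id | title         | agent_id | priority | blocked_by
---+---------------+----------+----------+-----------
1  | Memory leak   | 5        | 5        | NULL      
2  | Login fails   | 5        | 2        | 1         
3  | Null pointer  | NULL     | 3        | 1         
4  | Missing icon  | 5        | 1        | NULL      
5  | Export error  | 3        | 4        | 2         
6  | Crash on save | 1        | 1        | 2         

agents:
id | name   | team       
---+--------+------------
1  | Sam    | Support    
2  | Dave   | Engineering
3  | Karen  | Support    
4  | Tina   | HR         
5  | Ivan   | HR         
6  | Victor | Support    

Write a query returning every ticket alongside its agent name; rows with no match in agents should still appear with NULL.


LEFT JOIN keeps every row from tickets (the left table); where agent_id has no match in agents, the agent columns become NULL. Walk through each ticket:
  - ticket 1 (Memory leak): agent_id=5 -> matches Ivan
  - ticket 2 (Login fails): agent_id=5 -> matches Ivan
  - ticket 3 (Null pointer): agent_id=NULL, no match -> kept with NULL
  - ticket 4 (Missing icon): agent_id=5 -> matches Ivan
  - ticket 5 (Export error): agent_id=3 -> matches Karen
  - ticket 6 (Crash on save): agent_id=1 -> matches Sam
All 6 rows appear; 1 has NULL agent.

SQL:
SELECT a.title, b.name AS agent
FROM tickets a
LEFT JOIN agents b ON a.agent_id = b.id

Result:
title         | agent
--------------+------
Memory leak   | Ivan 
Login fails   | Ivan 
Null pointer  | NULL 
Missing icon  | Ivan 
Export error  | Karen
Crash on save | Sam  


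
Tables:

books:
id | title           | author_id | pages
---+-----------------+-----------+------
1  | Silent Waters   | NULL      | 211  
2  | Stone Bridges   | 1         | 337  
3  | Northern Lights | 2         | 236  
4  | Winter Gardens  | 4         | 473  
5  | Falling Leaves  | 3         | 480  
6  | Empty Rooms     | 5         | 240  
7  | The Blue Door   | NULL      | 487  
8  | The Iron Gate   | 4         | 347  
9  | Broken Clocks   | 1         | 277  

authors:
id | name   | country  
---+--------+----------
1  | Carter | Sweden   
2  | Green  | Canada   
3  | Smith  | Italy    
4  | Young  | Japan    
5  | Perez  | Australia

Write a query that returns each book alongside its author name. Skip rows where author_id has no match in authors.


INNER JOIN keeps only books rows whose author_id matches an id in authors. Walk through each book:
  - book 1 (Silent Waters): author_id=NULL, no match -> dropped
  - book 2 (Stone Bridges): author_id=1 -> matches Carter
  - book 3 (Northern Lights): author_id=2 -> matches Green
  - book 4 (Winter Gardens): author_id=4 -> matches Young
  - book 5 (Falling Leaves): author_id=3 -> matches Smith
  - book 6 (Empty Rooms): author_id=5 -> matches Perez
  - book 7 (The Blue Door): author_id=NULL, no match -> dropped
  - book 8 (The Iron Gate): author_id=4 -> matches Young
  - book 9 (Broken Clocks): author_id=1 -> matches Carter
So 2 of 9 rows are dropped.

SQL:
SELECT a.title, b.name AS author
FROM books a
INNER JOIN authors b ON a.author_id = b.id

Result:
title           | author
----------------+-------
Stone Bridges   | Carter
Northern Lights | Green 
Winter Gardens  | Young 
Falling Leaves  | Smith 
Empty Rooms     | Perez 
The Iron Gate   | Young 
Broken Clocks   | Carter


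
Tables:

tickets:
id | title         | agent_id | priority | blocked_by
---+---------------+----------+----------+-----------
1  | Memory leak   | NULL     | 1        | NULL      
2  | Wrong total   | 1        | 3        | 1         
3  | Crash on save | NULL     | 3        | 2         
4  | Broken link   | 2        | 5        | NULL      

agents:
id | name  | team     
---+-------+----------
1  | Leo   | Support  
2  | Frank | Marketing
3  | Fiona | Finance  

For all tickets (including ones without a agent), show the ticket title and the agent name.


LEFT JOIN keeps every row from tickets (the left table); where agent_id has no match in agents, the agent columns become NULL. Walk through each ticket:
  - ticket 1 (Memory leak): agent_id=NULL, no match -> kept with NULL
  - ticket 2 (Wrong total): agent_id=1 -> matches Leo
  - ticket 3 (Crash on save): agent_id=NULL, no match -> kept with NULL
  - ticket 4 (Broken link): agent_id=2 -> matches Frank
All 4 rows appear; 2 have NULL agent.

SQL:
SELECT a.title, b.name AS agent
FROM tickets a
LEFT JOIN agents b ON a.agent_id = b.id

Result:
title         | agent
--------------+------
Memory leak   | NULL 
Wrong total   | Leo  
Crash on save | NULL 
Broken link   | Frank


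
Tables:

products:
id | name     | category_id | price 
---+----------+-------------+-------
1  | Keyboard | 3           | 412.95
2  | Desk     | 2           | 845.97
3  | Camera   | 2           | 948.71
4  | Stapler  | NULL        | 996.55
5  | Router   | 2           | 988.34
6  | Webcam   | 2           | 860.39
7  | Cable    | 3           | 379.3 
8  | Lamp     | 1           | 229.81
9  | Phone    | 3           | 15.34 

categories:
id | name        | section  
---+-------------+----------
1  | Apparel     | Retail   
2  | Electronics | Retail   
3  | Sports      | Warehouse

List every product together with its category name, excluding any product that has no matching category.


INNER JOIN keeps only products rows whose category_id matches an id in categories. Walk through each product:
  - product 1 (Keyboard): category_id=3 -> matches Sports
  - product 2 (Desk): category_id=2 -> matches Electronics
  - product 3 (Camera): category_id=2 -> matches Electronics
  - product 4 (Stapler): category_id=NULL, no match -> dropped
  - product 5 (Router): category_id=2 -> matches Electronics
  - product 6 (Webcam): category_id=2 -> matches Electronics
  - product 7 (Cable): category_id=3 -> matches Sports
  - product 8 (Lamp): category_id=1 -> matches Apparel
  - product 9 (Phone): category_id=3 -> matches Sports
So 1 of 9 rows is dropped.

SQL:
SELECT a.name, b.name AS category
FROM products a
INNER JOIN categories b ON a.category_id = b.id

Result:
name     | category   
---------+------------
Keyboard | Sports     
Desk     | Electronics
Camera   | Electronics
Router   | Electronics
Webcam   | Electronics
Cable    | Sports     
Lamp     | Apparel    
Phone    | Sports     


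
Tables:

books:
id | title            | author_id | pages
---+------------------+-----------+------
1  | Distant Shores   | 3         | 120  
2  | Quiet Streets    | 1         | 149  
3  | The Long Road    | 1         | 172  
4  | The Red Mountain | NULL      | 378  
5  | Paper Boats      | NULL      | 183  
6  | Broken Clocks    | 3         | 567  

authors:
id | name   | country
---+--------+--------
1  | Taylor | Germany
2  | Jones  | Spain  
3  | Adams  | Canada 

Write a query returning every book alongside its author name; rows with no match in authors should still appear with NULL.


LEFT JOIN keeps every row from books (the left table); where author_id has no match in authors, the author columns become NULL. Walk through each book:
  - book 1 (Distant Shores): author_id=3 -> matches Adams
  - book 2 (Quiet Streets): author_id=1 -> matches Taylor
  - book 3 (The Long Road): author_id=1 -> matches Taylor
  - book 4 (The Red Mountain): author_id=NULL, no match -> kept with NULL
  - book 5 (Paper Boats): author_id=NULL, no match -> kept with NULL
  - book 6 (Broken Clocks): author_id=3 -> matches Adams
All 6 rows appear; 2 have NULL author.

SQL:
SELECT a.title, b.name AS author
FROM books a
LEFT JOIN authors b ON a.author_id = b.id

Result:
title            | author
-----------------+-------
Distant Shores   | Adams 
Quiet Streets    | Taylor
The Long Road    | Taylor
The Red Mountain | NULL  
Paper Boats      | NULL  
Broken Clocks    | Adams 


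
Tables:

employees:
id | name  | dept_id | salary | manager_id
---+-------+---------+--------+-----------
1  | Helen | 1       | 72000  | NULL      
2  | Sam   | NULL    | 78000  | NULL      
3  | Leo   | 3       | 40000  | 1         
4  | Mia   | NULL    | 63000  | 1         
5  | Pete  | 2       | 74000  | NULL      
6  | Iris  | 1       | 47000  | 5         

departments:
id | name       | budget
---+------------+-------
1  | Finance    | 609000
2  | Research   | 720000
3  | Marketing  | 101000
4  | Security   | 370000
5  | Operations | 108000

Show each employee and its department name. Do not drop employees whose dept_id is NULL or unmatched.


LEFT JOIN keeps every row from employees (the left table); where dept_id has no match in departments, the department columns become NULL. Walk through each employee:
  - employee 1 (Helen): dept_id=1 -> matches Finance
  - employee 2 (Sam): dept_id=NULL, no match -> kept with NULL
  - employee 3 (Leo): dept_id=3 -> matches Marketing
  - employee 4 (Mia): dept_id=NULL, no match -> kept with NULL
  - employee 5 (Pete): dept_id=2 -> matches Research
  - employee 6 (Iris): dept_id=1 -> matches Finance
All 6 rows appear; 2 have NULL department.

SQL:
SELECT a.name, b.name AS department
FROM employees a
LEFT JOIN departments b ON a.dept_id = b.id

Result:
name  | department
------+-----------
Helen | Finance   
Sam   | NULL      
Leo   | Marketing 
Mia   | NULL      
Pete  | Research  
Iris  | Finance   


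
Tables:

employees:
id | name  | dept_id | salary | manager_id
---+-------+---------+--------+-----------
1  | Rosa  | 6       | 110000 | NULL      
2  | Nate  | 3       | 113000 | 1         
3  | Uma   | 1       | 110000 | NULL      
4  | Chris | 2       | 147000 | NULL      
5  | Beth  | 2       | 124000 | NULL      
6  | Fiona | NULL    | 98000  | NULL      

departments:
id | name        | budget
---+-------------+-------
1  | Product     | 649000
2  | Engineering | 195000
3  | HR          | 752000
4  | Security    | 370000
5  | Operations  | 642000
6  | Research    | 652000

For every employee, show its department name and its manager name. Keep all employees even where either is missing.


Two LEFT JOINs from the same base table employees: one to departments via dept_id, one to employees itself via manager_id. Both are LEFT so every employee is preserved.
Match against departments:
  - employee 1 (Rosa): dept_id=6 -> matches Research
  - employee 2 (Nate): dept_id=3 -> matches HR
  - employee 3 (Uma): dept_id=1 -> matches Product
  - employee 4 (Chris): dept_id=2 -> matches Engineering
  - employee 5 (Beth): dept_id=2 -> matches Engineering
  - employee 6 (Fiona): dept_id=NULL, no match -> kept with NULL
Match against employees (self):
  - employee 1 (Rosa): manager_id=NULL -> NULL
  - employee 2 (Nate): manager_id=1 -> Rosa
  - employee 3 (Uma): manager_id=NULL -> NULL
  - employee 4 (Chris): manager_id=NULL -> NULL
  - employee 5 (Beth): manager_id=NULL -> NULL
  - employee 6 (Fiona): manager_id=NULL -> NULL

SQL:
SELECT a.name, b.name AS department, c.name AS manager
FROM employees a
LEFT JOIN departments b ON a.dept_id = b.id
LEFT JOIN employees c ON a.manager_id = c.id

Result:
name  | department  | manager
------+-------------+--------
Rosa  | Research    | NULL   
Nate  | HR          | Rosa   
Uma   | Product     | NULL   
Chris | Engineering | NULL   
Beth  | Engineering | NULL   
Fiona | NULL        | NULL   


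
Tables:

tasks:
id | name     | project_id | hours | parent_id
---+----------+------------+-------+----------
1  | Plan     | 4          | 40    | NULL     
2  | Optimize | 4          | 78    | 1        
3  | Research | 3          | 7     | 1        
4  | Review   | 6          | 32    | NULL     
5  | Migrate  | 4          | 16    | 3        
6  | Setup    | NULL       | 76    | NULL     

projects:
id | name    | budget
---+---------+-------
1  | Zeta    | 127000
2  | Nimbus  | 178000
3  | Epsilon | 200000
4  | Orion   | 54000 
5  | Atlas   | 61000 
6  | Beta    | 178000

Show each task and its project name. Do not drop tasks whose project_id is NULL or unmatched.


LEFT JOIN keeps every row from tasks (the left table); where project_id has no match in projects, the project columns become NULL. Walk through each task:
  - task 1 (Plan): project_id=4 -> matches Orion
  - task 2 (Optimize): project_id=4 -> matches Orion
  - task 3 (Research): project_id=3 -> matches Epsilon
  - task 4 (Review): project_id=6 -> matches Beta
  - task 5 (Migrate): project_id=4 -> matches Orion
  - task 6 (Setup): project_id=NULL, no match -> kept with NULL
All 6 rows appear; 1 has NULL project.

SQL:
SELECT a.name, b.name AS project
FROM tasks a
LEFT JOIN projects b ON a.project_id = b.id

Result:
name     | project
---------+--------
Plan     | Orion  
Optimize | Orion  
Research | Epsilon
Review   | Beta   
Migrate  | Orion  
Setup    | NULL   


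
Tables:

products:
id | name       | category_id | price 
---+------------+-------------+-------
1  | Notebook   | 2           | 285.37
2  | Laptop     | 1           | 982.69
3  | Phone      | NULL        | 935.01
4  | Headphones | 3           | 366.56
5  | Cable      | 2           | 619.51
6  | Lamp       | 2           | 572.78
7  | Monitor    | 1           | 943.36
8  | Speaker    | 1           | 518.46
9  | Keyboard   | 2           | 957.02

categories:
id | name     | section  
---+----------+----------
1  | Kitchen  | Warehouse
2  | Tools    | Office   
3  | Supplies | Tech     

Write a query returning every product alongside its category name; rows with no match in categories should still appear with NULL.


LEFT JOIN keeps every row from products (the left table); where category_id has no match in categories, the category columns become NULL. Walk through each product:
  - product 1 (Notebook): category_id=2 -> matches Tools
  - product 2 (Laptop): category_id=1 -> matches Kitchen
  - product 3 (Phone): category_id=NULL, no match -> kept with NULL
  - product 4 (Headphones): category_id=3 -> matches Supplies
  - product 5 (Cable): category_id=2 -> matches Tools
  - product 6 (Lamp): category_id=2 -> matches Tools
  - product 7 (Monitor): category_id=1 -> matches Kitchen
  - product 8 (Speaker): category_id=1 -> matches Kitchen
  - product 9 (Keyboard): category_id=2 -> matches Tools
All 9 rows appear; 1 has NULL category.

SQL:
SELECT a.name, b.name AS category
FROM products a
LEFT JOIN categories b ON a.category_id = b.id

Result:
name       | category
-----------+---------
Notebook   | Tools   
Laptop     | Kitchen 
Phone      | NULL    
Headphones | Supplies
Cable      | Tools   
Lamp       | Tools   
Monitor    | Kitchen 
Speaker    | Kitchen 
Keyboard   | Tools   


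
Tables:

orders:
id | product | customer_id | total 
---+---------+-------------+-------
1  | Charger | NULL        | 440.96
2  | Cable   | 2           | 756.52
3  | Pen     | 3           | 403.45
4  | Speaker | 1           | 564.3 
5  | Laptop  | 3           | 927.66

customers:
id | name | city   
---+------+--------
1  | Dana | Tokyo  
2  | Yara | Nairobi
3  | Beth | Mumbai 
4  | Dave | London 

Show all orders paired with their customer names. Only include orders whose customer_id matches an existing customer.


INNER JOIN keeps only orders rows whose customer_id matches an id in customers. Walk through each order:
  - order 1 (Charger): customer_id=NULL, no match -> dropped
  - order 2 (Cable): customer_id=2 -> matches Yara
  - order 3 (Pen): customer_id=3 -> matches Beth
  - order 4 (Speaker): customer_id=1 -> matches Dana
  - order 5 (Laptop): customer_id=3 -> matches Beth
So 1 of 5 rows is dropped.

SQL:
SELECT a.product, b.name AS customer
FROM orders a
INNER JOIN customers b ON a.customer_id = b.id

Result:
product | customer
--------+---------
Cable   | Yara    
Pen     | Beth    
Speaker | Dana    
Laptop  | Beth    


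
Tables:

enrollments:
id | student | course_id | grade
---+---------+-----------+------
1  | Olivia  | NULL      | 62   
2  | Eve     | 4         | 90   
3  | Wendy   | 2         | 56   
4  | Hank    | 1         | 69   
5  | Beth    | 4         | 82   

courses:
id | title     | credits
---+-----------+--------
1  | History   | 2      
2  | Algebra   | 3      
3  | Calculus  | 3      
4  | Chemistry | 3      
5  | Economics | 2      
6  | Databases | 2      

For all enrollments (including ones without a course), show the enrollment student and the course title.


LEFT JOIN keeps every row from enrollments (the left table); where course_id has no match in courses, the course columns become NULL. Walk through each enrollment:
  - enrollment 1 (Olivia): course_id=NULL, no match -> kept with NULL
  - enrollment 2 (Eve): course_id=4 -> matches Chemistry
  - enrollment 3 (Wendy): course_id=2 -> matches Algebra
  - enrollment 4 (Hank): course_id=1 -> matches History
  - enrollment 5 (Beth): course_id=4 -> matches Chemistry
All 5 rows appear; 1 has NULL course.

SQL:
SELECT a.student, b.title AS course
FROM enrollments a
LEFT JOIN courses b ON a.course_id = b.id

Result:
student | course   
--------+----------
Olivia  | NULL     
Eve     | Chemistry
Wendy   | Algebra  
Hank    | History  
Beth    | Chemistry


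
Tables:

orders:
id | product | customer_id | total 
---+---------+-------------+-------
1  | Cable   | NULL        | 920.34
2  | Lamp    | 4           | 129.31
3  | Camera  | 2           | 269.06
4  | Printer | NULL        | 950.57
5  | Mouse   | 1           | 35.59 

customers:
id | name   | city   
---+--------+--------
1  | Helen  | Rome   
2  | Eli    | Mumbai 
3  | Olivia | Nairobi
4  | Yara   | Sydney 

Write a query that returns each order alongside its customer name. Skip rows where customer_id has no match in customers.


INNER JOIN keeps only orders rows whose customer_id matches an id in customers. Walk through each order:
  - order 1 (Cable): customer_id=NULL, no match -> dropped
  - order 2 (Lamp): customer_id=4 -> matches Yara
  - order 3 (Camera): customer_id=2 -> matches Eli
  - order 4 (Printer): customer_id=NULL, no match -> dropped
  - order 5 (Mouse): customer_id=1 -> matches Helen
So 2 of 5 rows are dropped.

SQL:
SELECT a.product, b.name AS customer
FROM orders a
INNER JOIN customers b ON a.customer_id = b.id

Result:
product | customer
--------+---------
Lamp    | Yara    
Camera  | Eli     
Mouse   | Helen   


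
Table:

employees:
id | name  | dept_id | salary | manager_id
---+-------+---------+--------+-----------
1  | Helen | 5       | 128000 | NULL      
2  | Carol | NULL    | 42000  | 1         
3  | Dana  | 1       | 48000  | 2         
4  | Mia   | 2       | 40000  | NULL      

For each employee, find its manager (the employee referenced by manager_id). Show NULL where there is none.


This is a self-join: employees is joined to a second copy of itself, matching each row's manager_id to another row's id. Use LEFT JOIN so rows with manager_id=NULL are kept.
  - employee 1 (Helen): manager_id=NULL -> NULL
  - employee 2 (Carol): manager_id=1 -> Helen
  - employee 3 (Dana): manager_id=2 -> Carol
  - employee 4 (Mia): manager_id=NULL -> NULL

SQL:
SELECT a.name AS item, b.name AS manager
FROM employees a
LEFT JOIN employees b ON a.manager_id = b.id

Result:
item  | manager
------+--------
Helen | NULL   
Carol | Helen  
Dana  | Carol  
Mia   | NULL   


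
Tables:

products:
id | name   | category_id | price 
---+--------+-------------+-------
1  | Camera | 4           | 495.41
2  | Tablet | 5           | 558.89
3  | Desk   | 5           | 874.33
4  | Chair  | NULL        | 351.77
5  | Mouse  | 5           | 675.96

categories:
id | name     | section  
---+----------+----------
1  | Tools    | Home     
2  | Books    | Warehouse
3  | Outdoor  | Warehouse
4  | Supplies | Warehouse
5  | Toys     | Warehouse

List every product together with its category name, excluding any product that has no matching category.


INNER JOIN keeps only products rows whose category_id matches an id in categories. Walk through each product:
  - product 1 (Camera): category_id=4 -> matches Supplies
  - product 2 (Tablet): category_id=5 -> matches Toys
  - product 3 (Desk): category_id=5 -> matches Toys
  - product 4 (Chair): category_id=NULL, no match -> dropped
  - product 5 (Mouse): category_id=5 -> matches Toys
So 1 of 5 rows is dropped.

SQL:
SELECT a.name, b.name AS category
FROM products a
INNER JOIN categories b ON a.category_id = b.id

Result:
name   | category
-------+---------
Camera | Supplies
Tablet | Toys    
Desk   | Toys    
Mouse  | Toys    


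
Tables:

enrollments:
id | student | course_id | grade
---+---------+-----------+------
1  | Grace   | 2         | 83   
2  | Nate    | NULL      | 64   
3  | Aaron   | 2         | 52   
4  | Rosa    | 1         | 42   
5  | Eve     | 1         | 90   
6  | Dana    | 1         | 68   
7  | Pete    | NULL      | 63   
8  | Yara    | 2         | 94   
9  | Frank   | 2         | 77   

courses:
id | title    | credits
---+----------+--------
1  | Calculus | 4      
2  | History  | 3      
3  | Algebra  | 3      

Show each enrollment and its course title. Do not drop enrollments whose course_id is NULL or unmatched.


LEFT JOIN keeps every row from enrollments (the left table); where course_id has no match in courses, the course columns become NULL. Walk through each enrollment:
  - enrollment 1 (Grace): course_id=2 -> matches History
  - enrollment 2 (Nate): course_id=NULL, no match -> kept with NULL
  - enrollment 3 (Aaron): course_id=2 -> matches History
  - enrollment 4 (Rosa): course_id=1 -> matches Calculus
  - enrollment 5 (Eve): course_id=1 -> matches Calculus
  - enrollment 6 (Dana): course_id=1 -> matches Calculus
  - enrollment 7 (Pete): course_id=NULL, no match -> kept with NULL
  - enrollment 8 (Yara): course_id=2 -> matches History
  - enrollment 9 (Frank): course_id=2 -> matches History
All 9 rows appear; 2 have NULL course.

SQL:
SELECT a.student, b.title AS course
FROM enrollments a
LEFT JOIN courses b ON a.course_id = b.id

Result:
student | course  
--------+---------
Grace   | History 
Nate    | NULL    
Aaron   | History 
Rosa    | Calculus
Eve     | Calculus
Dana    | Calculus
Pete    | NULL    
Yara    | History 
Frank   | History 


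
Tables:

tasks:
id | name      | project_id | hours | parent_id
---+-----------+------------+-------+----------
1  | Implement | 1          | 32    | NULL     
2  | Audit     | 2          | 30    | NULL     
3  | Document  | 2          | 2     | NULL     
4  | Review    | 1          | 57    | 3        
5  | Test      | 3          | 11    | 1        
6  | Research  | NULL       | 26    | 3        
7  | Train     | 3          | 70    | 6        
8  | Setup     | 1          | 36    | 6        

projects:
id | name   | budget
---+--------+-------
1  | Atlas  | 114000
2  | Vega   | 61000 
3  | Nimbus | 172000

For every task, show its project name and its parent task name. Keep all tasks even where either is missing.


Two LEFT JOINs from the same base table tasks: one to projects via project_id, one to tasks itself via parent_id. Both are LEFT so every task is preserved.
Match against projects:
  - task 1 (Implement): project_id=1 -> matches Atlas
  - task 2 (Audit): project_id=2 -> matches Vega
  - task 3 (Document): project_id=2 -> matches Vega
  - task 4 (Review): project_id=1 -> matches Atlas
  - task 5 (Test): project_id=3 -> matches Nimbus
  - task 6 (Research): project_id=NULL, no match -> kept with NULL
  - task 7 (Train): project_id=3 -> matches Nimbus
  - task 8 (Setup): project_id=1 -> matches Atlas
Match against tasks (self):
  - task 1 (Implement): parent_id=NULL -> NULL
  - task 2 (Audit): parent_id=NULL -> NULL
  - task 3 (Document): parent_id=NULL -> NULL
  - task 4 (Review): parent_id=3 -> Document
  - task 5 (Test): parent_id=1 -> Implement
  - task 6 (Research): parent_id=3 -> Document
  - task 7 (Train): parent_id=6 -> Research
  - task 8 (Setup): parent_id=6 -> Research

SQL:
SELECT a.name, b.name AS project, c.name AS parent
FROM tasks a
LEFT JOIN projects b ON a.project_id = b.id
LEFT JOIN tasks c ON a.parent_id = c.id

Result:
name      | project | parent   
----------+---------+----------
Implement | Atlas   | NULL     
Audit     | Vega    | NULL     
Document  | Vega    | NULL     
Review    | Atlas   | Document 
Test      | Nimbus  | Implement
Research  | NULL    | Document 
Train     | Nimbus  | Research 
Setup     | Atlas   | Research 


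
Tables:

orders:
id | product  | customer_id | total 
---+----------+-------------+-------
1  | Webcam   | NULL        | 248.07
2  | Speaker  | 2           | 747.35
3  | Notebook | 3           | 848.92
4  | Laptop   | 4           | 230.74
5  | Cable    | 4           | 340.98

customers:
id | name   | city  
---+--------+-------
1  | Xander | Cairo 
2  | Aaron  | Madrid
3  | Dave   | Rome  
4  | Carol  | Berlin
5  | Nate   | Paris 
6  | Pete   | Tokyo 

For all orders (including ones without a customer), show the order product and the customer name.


LEFT JOIN keeps every row from orders (the left table); where customer_id has no match in customers, the customer columns become NULL. Walk through each order:
  - order 1 (Webcam): customer_id=NULL, no match -> kept with NULL
  - order 2 (Speaker): customer_id=2 -> matches Aaron
  - order 3 (Notebook): customer_id=3 -> matches Dave
  - order 4 (Laptop): customer_id=4 -> matches Carol
  - order 5 (Cable): customer_id=4 -> matches Carol
All 5 rows appear; 1 has NULL customer.

SQL:
SELECT a.product, b.name AS customer
FROM orders a
LEFT JOIN customers b ON a.customer_id = b.id

Result:
product  | customer
---------+---------
Webcam   | NULL    
Speaker  | Aaron   
Notebook | Dave    
Laptop   | Carol   
Cable    | Carol   


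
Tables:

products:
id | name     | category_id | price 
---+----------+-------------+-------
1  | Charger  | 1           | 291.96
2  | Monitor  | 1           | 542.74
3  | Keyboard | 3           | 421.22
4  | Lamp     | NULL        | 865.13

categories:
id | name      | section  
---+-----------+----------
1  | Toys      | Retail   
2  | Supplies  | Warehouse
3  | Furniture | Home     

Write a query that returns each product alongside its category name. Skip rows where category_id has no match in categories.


INNER JOIN keeps only products rows whose category_id matches an id in categories. Walk through each product:
  - product 1 (Charger): category_id=1 -> matches Toys
  - product 2 (Monitor): category_id=1 -> matches Toys
  - product 3 (Keyboard): category_id=3 -> matches Furniture
  - product 4 (Lamp): category_id=NULL, no match -> dropped
So 1 of 4 rows is dropped.

SQL:
SELECT a.name, b.name AS category
FROM products a
INNER JOIN categories b ON a.category_id = b.id

Result:
name     | category 
---------+----------
Charger  | Toys     
Monitor  | Toys     
Keyboard | Furniture


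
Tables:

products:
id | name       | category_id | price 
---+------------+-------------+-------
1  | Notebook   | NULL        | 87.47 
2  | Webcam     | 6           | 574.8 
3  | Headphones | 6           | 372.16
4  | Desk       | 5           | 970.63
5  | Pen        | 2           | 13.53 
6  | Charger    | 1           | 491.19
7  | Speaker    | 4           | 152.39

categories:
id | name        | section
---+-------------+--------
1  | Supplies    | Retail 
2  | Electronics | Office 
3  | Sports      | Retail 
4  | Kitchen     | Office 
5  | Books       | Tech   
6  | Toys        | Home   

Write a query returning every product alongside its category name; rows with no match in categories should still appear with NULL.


LEFT JOIN keeps every row from products (the left table); where category_id has no match in categories, the category columns become NULL. Walk through each product:
  - product 1 (Notebook): category_id=NULL, no match -> kept with NULL
  - product 2 (Webcam): category_id=6 -> matches Toys
  - product 3 (Headphones): category_id=6 -> matches Toys
  - product 4 (Desk): category_id=5 -> matches Books
  - product 5 (Pen): category_id=2 -> matches Electronics
  - product 6 (Charger): category_id=1 -> matches Supplies
  - product 7 (Speaker): category_id=4 -> matches Kitchen
All 7 rows appear; 1 has NULL category.

SQL:
SELECT a.name, b.name AS category
FROM products a
LEFT JOIN categories b ON a.category_id = b.id

Result:
name       | category   
-----------+------------
Notebook   | NULL       
Webcam     | Toys       
Headphones | Toys       
Desk       | Books      
Pen        | Electronics
Charger    | Supplies   
Speaker    | Kitchen    


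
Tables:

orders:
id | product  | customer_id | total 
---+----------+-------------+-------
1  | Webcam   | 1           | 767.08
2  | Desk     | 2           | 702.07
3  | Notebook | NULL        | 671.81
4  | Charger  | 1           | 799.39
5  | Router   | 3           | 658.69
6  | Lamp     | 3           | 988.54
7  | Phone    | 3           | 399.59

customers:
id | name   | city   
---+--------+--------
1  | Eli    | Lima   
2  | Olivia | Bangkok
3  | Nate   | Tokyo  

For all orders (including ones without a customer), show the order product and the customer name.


LEFT JOIN keeps every row from orders (the left table); where customer_id has no match in customers, the customer columns become NULL. Walk through each order:
  - order 1 (Webcam): customer_id=1 -> matches Eli
  - order 2 (Desk): customer_id=2 -> matches Olivia
  - order 3 (Notebook): customer_id=NULL, no match -> kept with NULL
  - order 4 (Charger): customer_id=1 -> matches Eli
  - order 5 (Router): customer_id=3 -> matches Nate
  - order 6 (Lamp): customer_id=3 -> matches Nate
  - order 7 (Phone): customer_id=3 -> matches Nate
All 7 rows appear; 1 has NULL customer.

SQL:
SELECT a.product, b.name AS customer
FROM orders a
LEFT JOIN customers b ON a.customer_id = b.id

Result:
product  | customer
---------+---------
Webcam   | Eli     
Desk     | Olivia  
Notebook | NULL    
Charger  | Eli     
Router   | Nate    
Lamp     | Nate    
Phone    | Nate    


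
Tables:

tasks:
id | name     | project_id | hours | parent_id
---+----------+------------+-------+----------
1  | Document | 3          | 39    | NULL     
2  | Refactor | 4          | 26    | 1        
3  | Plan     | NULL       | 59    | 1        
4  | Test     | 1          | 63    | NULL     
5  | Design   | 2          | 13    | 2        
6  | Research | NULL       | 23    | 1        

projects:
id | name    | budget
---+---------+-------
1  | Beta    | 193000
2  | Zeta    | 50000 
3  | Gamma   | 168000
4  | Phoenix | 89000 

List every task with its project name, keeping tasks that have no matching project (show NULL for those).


LEFT JOIN keeps every row from tasks (the left table); where project_id has no match in projects, the project columns become NULL. Walk through each task:
  - task 1 (Document): project_id=3 -> matches Gamma
  - task 2 (Refactor): project_id=4 -> matches Phoenix
  - task 3 (Plan): project_id=NULL, no match -> kept with NULL
  - task 4 (Test): project_id=1 -> matches Beta
  - task 5 (Design): project_id=2 -> matches Zeta
  - task 6 (Research): project_id=NULL, no match -> kept with NULL
All 6 rows appear; 2 have NULL project.

SQL:
SELECT a.name, b.name AS project
FROM tasks a
LEFT JOIN projects b ON a.project_id = b.id

Result:
name     | project
---------+--------
Document | Gamma  
Refactor | Phoenix
Plan     | NULL   
Test     | Beta   
Design   | Zeta   
Research | NULL   


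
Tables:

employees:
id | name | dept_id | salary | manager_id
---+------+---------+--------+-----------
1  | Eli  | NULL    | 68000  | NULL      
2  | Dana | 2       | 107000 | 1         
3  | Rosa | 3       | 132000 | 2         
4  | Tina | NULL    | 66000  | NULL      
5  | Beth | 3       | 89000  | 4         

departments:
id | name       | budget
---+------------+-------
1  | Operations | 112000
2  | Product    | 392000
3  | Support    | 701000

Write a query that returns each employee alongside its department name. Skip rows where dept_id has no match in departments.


INNER JOIN keeps only employees rows whose dept_id matches an id in departments. Walk through each employee:
  - employee 1 (Eli): dept_id=NULL, no match -> dropped
  - employee 2 (Dana): dept_id=2 -> matches Product
  - employee 3 (Rosa): dept_id=3 -> matches Support
  - employee 4 (Tina): dept_id=NULL, no match -> dropped
  - employee 5 (Beth): dept_id=3 -> matches Support
So 2 of 5 rows are dropped.

SQL:
SELECT a.name, b.name AS department
FROM employees a
INNER JOIN departments b ON a.dept_id = b.id

Result:
name | department
-----+-----------
Dana | Product   
Rosa | Support   
Beth | Support   


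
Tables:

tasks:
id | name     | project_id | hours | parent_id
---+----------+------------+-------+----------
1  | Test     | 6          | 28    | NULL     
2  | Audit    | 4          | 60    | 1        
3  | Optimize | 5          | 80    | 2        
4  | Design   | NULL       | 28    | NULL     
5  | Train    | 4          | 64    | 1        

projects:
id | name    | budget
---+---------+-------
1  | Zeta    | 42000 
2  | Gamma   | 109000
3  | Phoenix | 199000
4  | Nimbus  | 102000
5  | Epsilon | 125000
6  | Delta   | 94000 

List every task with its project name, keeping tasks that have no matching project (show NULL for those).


LEFT JOIN keeps every row from tasks (the left table); where project_id has no match in projects, the project columns become NULL. Walk through each task:
  - task 1 (Test): project_id=6 -> matches Delta
  - task 2 (Audit): project_id=4 -> matches Nimbus
  - task 3 (Optimize): project_id=5 -> matches Epsilon
  - task 4 (Design): project_id=NULL, no match -> kept with NULL
  - task 5 (Train): project_id=4 -> matches Nimbus
All 5 rows appear; 1 has NULL project.

SQL:
SELECT a.name, b.name AS project
FROM tasks a
LEFT JOIN projects b ON a.project_id = b.id

Result:
name     | project
---------+--------
Test     | Delta  
Audit    | Nimbus 
Optimize | Epsilon
Design   | NULL   
Train    | Nimbus 
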